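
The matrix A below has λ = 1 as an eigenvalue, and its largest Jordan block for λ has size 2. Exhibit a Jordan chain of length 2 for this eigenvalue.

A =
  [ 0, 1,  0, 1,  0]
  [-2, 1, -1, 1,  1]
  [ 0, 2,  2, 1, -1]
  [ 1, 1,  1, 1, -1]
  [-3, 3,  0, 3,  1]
A Jordan chain for λ = 1 of length 2:
v_1 = (-1, -2, 0, 1, -3)ᵀ
v_2 = (1, 0, 0, 0, 0)ᵀ

Let N = A − (1)·I. We want v_2 with N^2 v_2 = 0 but N^1 v_2 ≠ 0; then v_{j-1} := N · v_j for j = 2, …, 2.

Pick v_2 = (1, 0, 0, 0, 0)ᵀ.
Then v_1 = N · v_2 = (-1, -2, 0, 1, -3)ᵀ.

Sanity check: (A − (1)·I) v_1 = (0, 0, 0, 0, 0)ᵀ = 0. ✓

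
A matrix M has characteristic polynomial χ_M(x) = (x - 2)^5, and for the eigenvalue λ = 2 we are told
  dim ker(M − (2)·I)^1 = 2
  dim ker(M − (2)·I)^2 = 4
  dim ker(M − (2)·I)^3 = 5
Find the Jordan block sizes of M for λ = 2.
Block sizes for λ = 2: [3, 2]

From the dimensions of kernels of powers, the number of Jordan blocks of size at least j is d_j − d_{j−1} where d_j = dim ker(N^j) (with d_0 = 0). Computing the differences gives [2, 2, 1].
The number of blocks of size exactly k is (#blocks of size ≥ k) − (#blocks of size ≥ k + 1), so the partition is: 1 block(s) of size 2, 1 block(s) of size 3.
In nonincreasing order the block sizes are [3, 2].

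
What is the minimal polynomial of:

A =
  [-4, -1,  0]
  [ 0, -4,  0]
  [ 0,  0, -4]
x^2 + 8*x + 16

The characteristic polynomial is χ_A(x) = (x + 4)^3, so the eigenvalues are known. The minimal polynomial is
  m_A(x) = Π_λ (x − λ)^{k_λ}
where k_λ is the size of the *largest* Jordan block for λ (equivalently, the smallest k with (A − λI)^k v = 0 for every generalised eigenvector v of λ).

  λ = -4: largest Jordan block has size 2, contributing (x + 4)^2

So m_A(x) = (x + 4)^2 = x^2 + 8*x + 16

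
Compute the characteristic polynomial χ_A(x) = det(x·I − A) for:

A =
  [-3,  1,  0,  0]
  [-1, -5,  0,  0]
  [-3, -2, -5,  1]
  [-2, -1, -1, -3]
x^4 + 16*x^3 + 96*x^2 + 256*x + 256

Expanding det(x·I − A) (e.g. by cofactor expansion or by noting that A is similar to its Jordan form J, which has the same characteristic polynomial as A) gives
  χ_A(x) = x^4 + 16*x^3 + 96*x^2 + 256*x + 256
which factors as (x + 4)^4. The eigenvalues (with algebraic multiplicities) are λ = -4 with multiplicity 4.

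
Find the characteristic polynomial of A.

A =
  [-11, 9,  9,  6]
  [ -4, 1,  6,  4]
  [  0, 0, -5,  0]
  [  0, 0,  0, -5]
x^4 + 20*x^3 + 150*x^2 + 500*x + 625

Expanding det(x·I − A) (e.g. by cofactor expansion or by noting that A is similar to its Jordan form J, which has the same characteristic polynomial as A) gives
  χ_A(x) = x^4 + 20*x^3 + 150*x^2 + 500*x + 625
which factors as (x + 5)^4. The eigenvalues (with algebraic multiplicities) are λ = -5 with multiplicity 4.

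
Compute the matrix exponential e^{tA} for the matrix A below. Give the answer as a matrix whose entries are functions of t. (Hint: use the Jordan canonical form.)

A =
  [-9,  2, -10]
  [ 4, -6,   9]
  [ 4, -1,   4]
e^{tA} =
  [-exp(-t) + 2*exp(-5*t), 2*t*exp(-5*t), -2*t*exp(-5*t) - 2*exp(-t) + 2*exp(-5*t)]
  [exp(-t) - exp(-5*t), -t*exp(-5*t) + exp(-5*t), t*exp(-5*t) + 2*exp(-t) - 2*exp(-5*t)]
  [exp(-t) - exp(-5*t), -t*exp(-5*t), t*exp(-5*t) + 2*exp(-t) - exp(-5*t)]

Strategy: write A = P · J · P⁻¹ where J is a Jordan canonical form, so e^{tA} = P · e^{tJ} · P⁻¹, and e^{tJ} can be computed block-by-block.

A has Jordan form
J =
  [-5,  1,  0]
  [ 0, -5,  0]
  [ 0,  0, -1]
(up to reordering of blocks).

Per-block formulas:
  For a 1×1 block at λ = -1: exp(t · [-1]) = [e^(-1t)].
  For a 2×2 Jordan block J_2(-5): exp(t · J_2(-5)) = e^(-5t)·(I + t·N), where N is the 2×2 nilpotent shift.

After assembling e^{tJ} and conjugating by P, we get:

e^{tA} =
  [-exp(-t) + 2*exp(-5*t), 2*t*exp(-5*t), -2*t*exp(-5*t) - 2*exp(-t) + 2*exp(-5*t)]
  [exp(-t) - exp(-5*t), -t*exp(-5*t) + exp(-5*t), t*exp(-5*t) + 2*exp(-t) - 2*exp(-5*t)]
  [exp(-t) - exp(-5*t), -t*exp(-5*t), t*exp(-5*t) + 2*exp(-t) - exp(-5*t)]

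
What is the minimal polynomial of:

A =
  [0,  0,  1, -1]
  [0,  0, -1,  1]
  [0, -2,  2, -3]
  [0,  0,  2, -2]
x^3

The characteristic polynomial is χ_A(x) = x^4, so the eigenvalues are known. The minimal polynomial is
  m_A(x) = Π_λ (x − λ)^{k_λ}
where k_λ is the size of the *largest* Jordan block for λ (equivalently, the smallest k with (A − λI)^k v = 0 for every generalised eigenvector v of λ).

  λ = 0: largest Jordan block has size 3, contributing (x − 0)^3

So m_A(x) = x^3 = x^3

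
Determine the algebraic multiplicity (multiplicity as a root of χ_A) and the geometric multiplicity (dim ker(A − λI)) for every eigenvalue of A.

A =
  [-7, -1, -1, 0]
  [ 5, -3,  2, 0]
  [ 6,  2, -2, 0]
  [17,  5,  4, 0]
λ = -4: alg = 3, geom = 1; λ = 0: alg = 1, geom = 1

Step 1 — factor the characteristic polynomial to read off the algebraic multiplicities:
  χ_A(x) = x*(x + 4)^3

Step 2 — compute geometric multiplicities via the rank-nullity identity g(λ) = n − rank(A − λI):
  rank(A − (-4)·I) = 3, so dim ker(A − (-4)·I) = n − 3 = 1
  rank(A − (0)·I) = 3, so dim ker(A − (0)·I) = n − 3 = 1

Summary:
  λ = -4: algebraic multiplicity = 3, geometric multiplicity = 1
  λ = 0: algebraic multiplicity = 1, geometric multiplicity = 1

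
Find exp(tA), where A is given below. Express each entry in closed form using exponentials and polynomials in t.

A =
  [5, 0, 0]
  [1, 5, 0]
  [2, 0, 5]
e^{tA} =
  [exp(5*t), 0, 0]
  [t*exp(5*t), exp(5*t), 0]
  [2*t*exp(5*t), 0, exp(5*t)]

Strategy: write A = P · J · P⁻¹ where J is a Jordan canonical form, so e^{tA} = P · e^{tJ} · P⁻¹, and e^{tJ} can be computed block-by-block.

A has Jordan form
J =
  [5, 1, 0]
  [0, 5, 0]
  [0, 0, 5]
(up to reordering of blocks).

Per-block formulas:
  For a 2×2 Jordan block J_2(5): exp(t · J_2(5)) = e^(5t)·(I + t·N), where N is the 2×2 nilpotent shift.
  For a 1×1 block at λ = 5: exp(t · [5]) = [e^(5t)].

After assembling e^{tJ} and conjugating by P, we get:

e^{tA} =
  [exp(5*t), 0, 0]
  [t*exp(5*t), exp(5*t), 0]
  [2*t*exp(5*t), 0, exp(5*t)]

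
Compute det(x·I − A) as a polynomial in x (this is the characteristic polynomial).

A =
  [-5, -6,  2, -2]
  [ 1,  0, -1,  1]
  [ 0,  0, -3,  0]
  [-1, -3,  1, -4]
x^4 + 12*x^3 + 54*x^2 + 108*x + 81

Expanding det(x·I − A) (e.g. by cofactor expansion or by noting that A is similar to its Jordan form J, which has the same characteristic polynomial as A) gives
  χ_A(x) = x^4 + 12*x^3 + 54*x^2 + 108*x + 81
which factors as (x + 3)^4. The eigenvalues (with algebraic multiplicities) are λ = -3 with multiplicity 4.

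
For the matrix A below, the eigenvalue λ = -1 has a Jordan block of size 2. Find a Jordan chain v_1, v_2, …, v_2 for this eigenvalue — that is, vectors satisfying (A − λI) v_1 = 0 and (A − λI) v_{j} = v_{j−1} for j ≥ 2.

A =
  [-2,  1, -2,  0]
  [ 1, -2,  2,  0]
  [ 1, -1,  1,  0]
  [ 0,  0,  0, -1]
A Jordan chain for λ = -1 of length 2:
v_1 = (-1, 1, 1, 0)ᵀ
v_2 = (1, 0, 0, 0)ᵀ

Let N = A − (-1)·I. We want v_2 with N^2 v_2 = 0 but N^1 v_2 ≠ 0; then v_{j-1} := N · v_j for j = 2, …, 2.

Pick v_2 = (1, 0, 0, 0)ᵀ.
Then v_1 = N · v_2 = (-1, 1, 1, 0)ᵀ.

Sanity check: (A − (-1)·I) v_1 = (0, 0, 0, 0)ᵀ = 0. ✓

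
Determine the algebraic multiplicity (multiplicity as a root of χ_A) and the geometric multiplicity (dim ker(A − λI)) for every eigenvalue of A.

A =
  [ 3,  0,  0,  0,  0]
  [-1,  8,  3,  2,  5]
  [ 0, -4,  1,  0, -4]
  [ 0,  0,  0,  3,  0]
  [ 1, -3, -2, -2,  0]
λ = 3: alg = 5, geom = 3

Step 1 — factor the characteristic polynomial to read off the algebraic multiplicities:
  χ_A(x) = (x - 3)^5

Step 2 — compute geometric multiplicities via the rank-nullity identity g(λ) = n − rank(A − λI):
  rank(A − (3)·I) = 2, so dim ker(A − (3)·I) = n − 2 = 3

Summary:
  λ = 3: algebraic multiplicity = 5, geometric multiplicity = 3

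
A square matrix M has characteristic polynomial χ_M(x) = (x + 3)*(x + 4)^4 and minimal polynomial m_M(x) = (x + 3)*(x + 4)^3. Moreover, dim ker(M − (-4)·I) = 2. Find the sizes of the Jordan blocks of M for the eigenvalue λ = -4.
Block sizes for λ = -4: [3, 1]

Step 1 — from the characteristic polynomial, algebraic multiplicity of λ = -4 is 4. From dim ker(M − (-4)·I) = 2, there are exactly 2 Jordan blocks for λ = -4.
Step 2 — from the minimal polynomial, the factor (x + 4)^3 tells us the largest block for λ = -4 has size 3.
Step 3 — with total size 4, 2 blocks, and largest block 3, the block sizes (in nonincreasing order) are [3, 1].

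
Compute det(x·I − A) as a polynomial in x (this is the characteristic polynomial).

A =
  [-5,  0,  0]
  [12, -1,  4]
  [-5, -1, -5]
x^3 + 11*x^2 + 39*x + 45

Expanding det(x·I − A) (e.g. by cofactor expansion or by noting that A is similar to its Jordan form J, which has the same characteristic polynomial as A) gives
  χ_A(x) = x^3 + 11*x^2 + 39*x + 45
which factors as (x + 3)^2*(x + 5). The eigenvalues (with algebraic multiplicities) are λ = -5 with multiplicity 1, λ = -3 with multiplicity 2.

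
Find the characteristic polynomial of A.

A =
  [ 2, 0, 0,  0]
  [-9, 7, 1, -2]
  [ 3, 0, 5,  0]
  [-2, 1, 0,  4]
x^4 - 18*x^3 + 117*x^2 - 320*x + 300

Expanding det(x·I − A) (e.g. by cofactor expansion or by noting that A is similar to its Jordan form J, which has the same characteristic polynomial as A) gives
  χ_A(x) = x^4 - 18*x^3 + 117*x^2 - 320*x + 300
which factors as (x - 6)*(x - 5)^2*(x - 2). The eigenvalues (with algebraic multiplicities) are λ = 2 with multiplicity 1, λ = 5 with multiplicity 2, λ = 6 with multiplicity 1.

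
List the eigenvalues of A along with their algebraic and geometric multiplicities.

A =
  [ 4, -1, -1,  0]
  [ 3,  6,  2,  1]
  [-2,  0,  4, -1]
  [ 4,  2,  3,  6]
λ = 5: alg = 4, geom = 2

Step 1 — factor the characteristic polynomial to read off the algebraic multiplicities:
  χ_A(x) = (x - 5)^4

Step 2 — compute geometric multiplicities via the rank-nullity identity g(λ) = n − rank(A − λI):
  rank(A − (5)·I) = 2, so dim ker(A − (5)·I) = n − 2 = 2

Summary:
  λ = 5: algebraic multiplicity = 4, geometric multiplicity = 2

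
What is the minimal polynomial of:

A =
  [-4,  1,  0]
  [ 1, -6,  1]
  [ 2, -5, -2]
x^3 + 12*x^2 + 48*x + 64

The characteristic polynomial is χ_A(x) = (x + 4)^3, so the eigenvalues are known. The minimal polynomial is
  m_A(x) = Π_λ (x − λ)^{k_λ}
where k_λ is the size of the *largest* Jordan block for λ (equivalently, the smallest k with (A − λI)^k v = 0 for every generalised eigenvector v of λ).

  λ = -4: largest Jordan block has size 3, contributing (x + 4)^3

So m_A(x) = (x + 4)^3 = x^3 + 12*x^2 + 48*x + 64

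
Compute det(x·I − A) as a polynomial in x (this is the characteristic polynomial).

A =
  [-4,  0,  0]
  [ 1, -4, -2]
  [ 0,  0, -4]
x^3 + 12*x^2 + 48*x + 64

Expanding det(x·I − A) (e.g. by cofactor expansion or by noting that A is similar to its Jordan form J, which has the same characteristic polynomial as A) gives
  χ_A(x) = x^3 + 12*x^2 + 48*x + 64
which factors as (x + 4)^3. The eigenvalues (with algebraic multiplicities) are λ = -4 with multiplicity 3.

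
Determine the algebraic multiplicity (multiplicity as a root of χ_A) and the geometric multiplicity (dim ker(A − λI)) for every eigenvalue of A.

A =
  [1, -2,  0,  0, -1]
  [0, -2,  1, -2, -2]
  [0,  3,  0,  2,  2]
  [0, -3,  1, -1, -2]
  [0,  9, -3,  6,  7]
λ = 1: alg = 5, geom = 3

Step 1 — factor the characteristic polynomial to read off the algebraic multiplicities:
  χ_A(x) = (x - 1)^5

Step 2 — compute geometric multiplicities via the rank-nullity identity g(λ) = n − rank(A − λI):
  rank(A − (1)·I) = 2, so dim ker(A − (1)·I) = n − 2 = 3

Summary:
  λ = 1: algebraic multiplicity = 5, geometric multiplicity = 3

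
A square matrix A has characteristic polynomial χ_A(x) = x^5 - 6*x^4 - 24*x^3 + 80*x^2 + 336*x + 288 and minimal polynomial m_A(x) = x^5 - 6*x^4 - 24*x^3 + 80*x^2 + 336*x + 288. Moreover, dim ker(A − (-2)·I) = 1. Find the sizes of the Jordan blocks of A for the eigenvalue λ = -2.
Block sizes for λ = -2: [3]

Step 1 — from the characteristic polynomial, algebraic multiplicity of λ = -2 is 3. From dim ker(A − (-2)·I) = 1, there are exactly 1 Jordan blocks for λ = -2.
Step 2 — from the minimal polynomial, the factor (x + 2)^3 tells us the largest block for λ = -2 has size 3.
Step 3 — with total size 3, 1 blocks, and largest block 3, the block sizes (in nonincreasing order) are [3].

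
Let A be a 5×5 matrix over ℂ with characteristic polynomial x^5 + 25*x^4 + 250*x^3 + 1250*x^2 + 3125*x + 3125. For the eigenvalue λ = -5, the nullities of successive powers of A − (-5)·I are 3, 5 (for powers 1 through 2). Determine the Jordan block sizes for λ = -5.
Block sizes for λ = -5: [2, 2, 1]

From the dimensions of kernels of powers, the number of Jordan blocks of size at least j is d_j − d_{j−1} where d_j = dim ker(N^j) (with d_0 = 0). Computing the differences gives [3, 2].
The number of blocks of size exactly k is (#blocks of size ≥ k) − (#blocks of size ≥ k + 1), so the partition is: 1 block(s) of size 1, 2 block(s) of size 2.
In nonincreasing order the block sizes are [2, 2, 1].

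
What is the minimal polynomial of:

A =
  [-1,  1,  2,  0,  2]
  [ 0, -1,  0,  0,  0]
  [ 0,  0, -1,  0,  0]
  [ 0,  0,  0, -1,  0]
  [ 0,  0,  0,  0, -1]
x^2 + 2*x + 1

The characteristic polynomial is χ_A(x) = (x + 1)^5, so the eigenvalues are known. The minimal polynomial is
  m_A(x) = Π_λ (x − λ)^{k_λ}
where k_λ is the size of the *largest* Jordan block for λ (equivalently, the smallest k with (A − λI)^k v = 0 for every generalised eigenvector v of λ).

  λ = -1: largest Jordan block has size 2, contributing (x + 1)^2

So m_A(x) = (x + 1)^2 = x^2 + 2*x + 1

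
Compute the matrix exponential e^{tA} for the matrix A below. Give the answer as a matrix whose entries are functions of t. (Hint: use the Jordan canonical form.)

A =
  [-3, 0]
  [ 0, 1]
e^{tA} =
  [exp(-3*t), 0]
  [0, exp(t)]

Strategy: write A = P · J · P⁻¹ where J is a Jordan canonical form, so e^{tA} = P · e^{tJ} · P⁻¹, and e^{tJ} can be computed block-by-block.

A has Jordan form
J =
  [-3, 0]
  [ 0, 1]
(up to reordering of blocks).

Per-block formulas:
  For a 1×1 block at λ = 1: exp(t · [1]) = [e^(1t)].
  For a 1×1 block at λ = -3: exp(t · [-3]) = [e^(-3t)].

After assembling e^{tJ} and conjugating by P, we get:

e^{tA} =
  [exp(-3*t), 0]
  [0, exp(t)]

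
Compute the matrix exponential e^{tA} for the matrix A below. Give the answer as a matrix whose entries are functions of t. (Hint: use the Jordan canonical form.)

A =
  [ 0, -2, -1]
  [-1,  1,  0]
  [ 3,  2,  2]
e^{tA} =
  [-t*exp(t) + exp(t), -2*t*exp(t), -t*exp(t)]
  [t^2*exp(t)/2 - t*exp(t), t^2*exp(t) + exp(t), t^2*exp(t)/2]
  [-t^2*exp(t) + 3*t*exp(t), -2*t^2*exp(t) + 2*t*exp(t), -t^2*exp(t) + t*exp(t) + exp(t)]

Strategy: write A = P · J · P⁻¹ where J is a Jordan canonical form, so e^{tA} = P · e^{tJ} · P⁻¹, and e^{tJ} can be computed block-by-block.

A has Jordan form
J =
  [1, 1, 0]
  [0, 1, 1]
  [0, 0, 1]
(up to reordering of blocks).

Per-block formulas:
  For a 3×3 Jordan block J_3(1): exp(t · J_3(1)) = e^(1t)·(I + t·N + (t^2/2)·N^2), where N is the 3×3 nilpotent shift.

After assembling e^{tJ} and conjugating by P, we get:

e^{tA} =
  [-t*exp(t) + exp(t), -2*t*exp(t), -t*exp(t)]
  [t^2*exp(t)/2 - t*exp(t), t^2*exp(t) + exp(t), t^2*exp(t)/2]
  [-t^2*exp(t) + 3*t*exp(t), -2*t^2*exp(t) + 2*t*exp(t), -t^2*exp(t) + t*exp(t) + exp(t)]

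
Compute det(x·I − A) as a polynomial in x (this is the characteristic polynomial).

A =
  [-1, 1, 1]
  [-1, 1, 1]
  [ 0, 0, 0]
x^3

Expanding det(x·I − A) (e.g. by cofactor expansion or by noting that A is similar to its Jordan form J, which has the same characteristic polynomial as A) gives
  χ_A(x) = x^3
which factors as x^3. The eigenvalues (with algebraic multiplicities) are λ = 0 with multiplicity 3.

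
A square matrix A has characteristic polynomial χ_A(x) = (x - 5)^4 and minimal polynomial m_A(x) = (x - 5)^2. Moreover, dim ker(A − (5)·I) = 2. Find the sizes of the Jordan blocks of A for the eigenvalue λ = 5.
Block sizes for λ = 5: [2, 2]

Step 1 — from the characteristic polynomial, algebraic multiplicity of λ = 5 is 4. From dim ker(A − (5)·I) = 2, there are exactly 2 Jordan blocks for λ = 5.
Step 2 — from the minimal polynomial, the factor (x − 5)^2 tells us the largest block for λ = 5 has size 2.
Step 3 — with total size 4, 2 blocks, and largest block 2, the block sizes (in nonincreasing order) are [2, 2].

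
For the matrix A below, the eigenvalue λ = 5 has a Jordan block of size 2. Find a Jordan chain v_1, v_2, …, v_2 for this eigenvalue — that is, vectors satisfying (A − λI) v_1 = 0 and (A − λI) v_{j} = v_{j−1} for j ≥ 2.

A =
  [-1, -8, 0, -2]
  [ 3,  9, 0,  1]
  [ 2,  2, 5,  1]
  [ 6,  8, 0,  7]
A Jordan chain for λ = 5 of length 2:
v_1 = (-6, 3, 2, 6)ᵀ
v_2 = (1, 0, 0, 0)ᵀ

Let N = A − (5)·I. We want v_2 with N^2 v_2 = 0 but N^1 v_2 ≠ 0; then v_{j-1} := N · v_j for j = 2, …, 2.

Pick v_2 = (1, 0, 0, 0)ᵀ.
Then v_1 = N · v_2 = (-6, 3, 2, 6)ᵀ.

Sanity check: (A − (5)·I) v_1 = (0, 0, 0, 0)ᵀ = 0. ✓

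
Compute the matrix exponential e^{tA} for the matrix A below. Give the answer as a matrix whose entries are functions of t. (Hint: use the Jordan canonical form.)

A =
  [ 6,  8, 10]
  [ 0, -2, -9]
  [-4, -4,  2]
e^{tA} =
  [-4*t*exp(4*t) + 2*exp(4*t) - exp(-2*t), -4*t*exp(4*t) + 2*exp(4*t) - 2*exp(-2*t), -2*t*exp(4*t) + 2*exp(4*t) - 2*exp(-2*t)]
  [6*t*exp(4*t) - exp(4*t) + exp(-2*t), 6*t*exp(4*t) - exp(4*t) + 2*exp(-2*t), 3*t*exp(4*t) - 2*exp(4*t) + 2*exp(-2*t)]
  [-4*t*exp(4*t), -4*t*exp(4*t), -2*t*exp(4*t) + exp(4*t)]

Strategy: write A = P · J · P⁻¹ where J is a Jordan canonical form, so e^{tA} = P · e^{tJ} · P⁻¹, and e^{tJ} can be computed block-by-block.

A has Jordan form
J =
  [-2, 0, 0]
  [ 0, 4, 1]
  [ 0, 0, 4]
(up to reordering of blocks).

Per-block formulas:
  For a 1×1 block at λ = -2: exp(t · [-2]) = [e^(-2t)].
  For a 2×2 Jordan block J_2(4): exp(t · J_2(4)) = e^(4t)·(I + t·N), where N is the 2×2 nilpotent shift.

After assembling e^{tJ} and conjugating by P, we get:

e^{tA} =
  [-4*t*exp(4*t) + 2*exp(4*t) - exp(-2*t), -4*t*exp(4*t) + 2*exp(4*t) - 2*exp(-2*t), -2*t*exp(4*t) + 2*exp(4*t) - 2*exp(-2*t)]
  [6*t*exp(4*t) - exp(4*t) + exp(-2*t), 6*t*exp(4*t) - exp(4*t) + 2*exp(-2*t), 3*t*exp(4*t) - 2*exp(4*t) + 2*exp(-2*t)]
  [-4*t*exp(4*t), -4*t*exp(4*t), -2*t*exp(4*t) + exp(4*t)]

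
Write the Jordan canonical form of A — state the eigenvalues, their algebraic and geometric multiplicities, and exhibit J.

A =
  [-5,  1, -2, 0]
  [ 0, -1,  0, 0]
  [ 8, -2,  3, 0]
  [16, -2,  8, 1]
J_2(-1) ⊕ J_1(-1) ⊕ J_1(1)

The characteristic polynomial is
  det(x·I − A) = x^4 + 2*x^3 - 2*x - 1 = (x - 1)*(x + 1)^3

Eigenvalues and multiplicities (the geometric multiplicity of λ is n − rank(A − λI), which equals the number of Jordan blocks for λ):
  λ = -1: algebraic multiplicity = 3, geometric multiplicity = 2
  λ = 1: algebraic multiplicity = 1, geometric multiplicity = 1

Determining the block sizes for each eigenvalue:
  λ = -1: 2 blocks summing to 3 forces exactly one block of size 2 and the rest size 1 → block sizes [2, 1]
  λ = 1: one block (gm = 1), so the single block has size am = 1 → block sizes [1]

Assembling the blocks gives a Jordan form
J =
  [-1,  1,  0, 0]
  [ 0, -1,  0, 0]
  [ 0,  0, -1, 0]
  [ 0,  0,  0, 1]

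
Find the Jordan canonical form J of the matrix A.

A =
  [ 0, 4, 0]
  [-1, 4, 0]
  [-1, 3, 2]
J_3(2)

The characteristic polynomial is
  det(x·I − A) = x^3 - 6*x^2 + 12*x - 8 = (x - 2)^3

Eigenvalues and multiplicities (the geometric multiplicity of λ is n − rank(A − λI), which equals the number of Jordan blocks for λ):
  λ = 2: algebraic multiplicity = 3, geometric multiplicity = 1

Determining the block sizes for each eigenvalue:
  λ = 2: one block (gm = 1), so the single block has size am = 3 → block sizes [3]

Assembling the blocks gives a Jordan form
J =
  [2, 1, 0]
  [0, 2, 1]
  [0, 0, 2]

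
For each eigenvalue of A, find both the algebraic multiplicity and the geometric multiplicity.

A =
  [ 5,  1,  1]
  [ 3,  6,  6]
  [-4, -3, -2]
λ = 3: alg = 3, geom = 1

Step 1 — factor the characteristic polynomial to read off the algebraic multiplicities:
  χ_A(x) = (x - 3)^3

Step 2 — compute geometric multiplicities via the rank-nullity identity g(λ) = n − rank(A − λI):
  rank(A − (3)·I) = 2, so dim ker(A − (3)·I) = n − 2 = 1

Summary:
  λ = 3: algebraic multiplicity = 3, geometric multiplicity = 1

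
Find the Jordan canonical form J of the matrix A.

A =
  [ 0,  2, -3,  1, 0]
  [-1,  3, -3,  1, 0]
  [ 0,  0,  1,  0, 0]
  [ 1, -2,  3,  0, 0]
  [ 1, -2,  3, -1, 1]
J_2(1) ⊕ J_1(1) ⊕ J_1(1) ⊕ J_1(1)

The characteristic polynomial is
  det(x·I − A) = x^5 - 5*x^4 + 10*x^3 - 10*x^2 + 5*x - 1 = (x - 1)^5

Eigenvalues and multiplicities (the geometric multiplicity of λ is n − rank(A − λI), which equals the number of Jordan blocks for λ):
  λ = 1: algebraic multiplicity = 5, geometric multiplicity = 4

Determining the block sizes for each eigenvalue:
  λ = 1: 4 blocks summing to 5 forces exactly one block of size 2 and the rest size 1 → block sizes [2, 1, 1, 1]

Assembling the blocks gives a Jordan form
J =
  [1, 1, 0, 0, 0]
  [0, 1, 0, 0, 0]
  [0, 0, 1, 0, 0]
  [0, 0, 0, 1, 0]
  [0, 0, 0, 0, 1]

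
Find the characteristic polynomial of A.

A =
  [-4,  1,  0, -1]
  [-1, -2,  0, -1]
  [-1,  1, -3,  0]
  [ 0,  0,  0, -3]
x^4 + 12*x^3 + 54*x^2 + 108*x + 81

Expanding det(x·I − A) (e.g. by cofactor expansion or by noting that A is similar to its Jordan form J, which has the same characteristic polynomial as A) gives
  χ_A(x) = x^4 + 12*x^3 + 54*x^2 + 108*x + 81
which factors as (x + 3)^4. The eigenvalues (with algebraic multiplicities) are λ = -3 with multiplicity 4.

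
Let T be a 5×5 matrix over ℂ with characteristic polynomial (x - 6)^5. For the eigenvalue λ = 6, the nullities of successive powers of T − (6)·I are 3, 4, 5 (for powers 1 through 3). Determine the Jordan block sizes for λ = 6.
Block sizes for λ = 6: [3, 1, 1]

From the dimensions of kernels of powers, the number of Jordan blocks of size at least j is d_j − d_{j−1} where d_j = dim ker(N^j) (with d_0 = 0). Computing the differences gives [3, 1, 1].
The number of blocks of size exactly k is (#blocks of size ≥ k) − (#blocks of size ≥ k + 1), so the partition is: 2 block(s) of size 1, 1 block(s) of size 3.
In nonincreasing order the block sizes are [3, 1, 1].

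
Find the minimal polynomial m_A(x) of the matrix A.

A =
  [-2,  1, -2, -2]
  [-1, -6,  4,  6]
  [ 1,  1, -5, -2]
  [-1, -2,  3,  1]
x^2 + 6*x + 9

The characteristic polynomial is χ_A(x) = (x + 3)^4, so the eigenvalues are known. The minimal polynomial is
  m_A(x) = Π_λ (x − λ)^{k_λ}
where k_λ is the size of the *largest* Jordan block for λ (equivalently, the smallest k with (A − λI)^k v = 0 for every generalised eigenvector v of λ).

  λ = -3: largest Jordan block has size 2, contributing (x + 3)^2

So m_A(x) = (x + 3)^2 = x^2 + 6*x + 9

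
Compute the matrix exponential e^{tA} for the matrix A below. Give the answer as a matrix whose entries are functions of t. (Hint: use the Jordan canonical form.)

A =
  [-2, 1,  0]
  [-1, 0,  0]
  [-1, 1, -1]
e^{tA} =
  [-t*exp(-t) + exp(-t), t*exp(-t), 0]
  [-t*exp(-t), t*exp(-t) + exp(-t), 0]
  [-t*exp(-t), t*exp(-t), exp(-t)]

Strategy: write A = P · J · P⁻¹ where J is a Jordan canonical form, so e^{tA} = P · e^{tJ} · P⁻¹, and e^{tJ} can be computed block-by-block.

A has Jordan form
J =
  [-1,  1,  0]
  [ 0, -1,  0]
  [ 0,  0, -1]
(up to reordering of blocks).

Per-block formulas:
  For a 1×1 block at λ = -1: exp(t · [-1]) = [e^(-1t)].
  For a 2×2 Jordan block J_2(-1): exp(t · J_2(-1)) = e^(-1t)·(I + t·N), where N is the 2×2 nilpotent shift.

After assembling e^{tJ} and conjugating by P, we get:

e^{tA} =
  [-t*exp(-t) + exp(-t), t*exp(-t), 0]
  [-t*exp(-t), t*exp(-t) + exp(-t), 0]
  [-t*exp(-t), t*exp(-t), exp(-t)]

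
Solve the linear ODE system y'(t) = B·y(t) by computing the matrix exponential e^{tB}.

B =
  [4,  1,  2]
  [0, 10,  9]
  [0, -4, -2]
e^{tB} =
  [exp(4*t), -t^2*exp(4*t) + t*exp(4*t), -3*t^2*exp(4*t)/2 + 2*t*exp(4*t)]
  [0, 6*t*exp(4*t) + exp(4*t), 9*t*exp(4*t)]
  [0, -4*t*exp(4*t), -6*t*exp(4*t) + exp(4*t)]

Strategy: write B = P · J · P⁻¹ where J is a Jordan canonical form, so e^{tB} = P · e^{tJ} · P⁻¹, and e^{tJ} can be computed block-by-block.

B has Jordan form
J =
  [4, 1, 0]
  [0, 4, 1]
  [0, 0, 4]
(up to reordering of blocks).

Per-block formulas:
  For a 3×3 Jordan block J_3(4): exp(t · J_3(4)) = e^(4t)·(I + t·N + (t^2/2)·N^2), where N is the 3×3 nilpotent shift.

After assembling e^{tJ} and conjugating by P, we get:

e^{tB} =
  [exp(4*t), -t^2*exp(4*t) + t*exp(4*t), -3*t^2*exp(4*t)/2 + 2*t*exp(4*t)]
  [0, 6*t*exp(4*t) + exp(4*t), 9*t*exp(4*t)]
  [0, -4*t*exp(4*t), -6*t*exp(4*t) + exp(4*t)]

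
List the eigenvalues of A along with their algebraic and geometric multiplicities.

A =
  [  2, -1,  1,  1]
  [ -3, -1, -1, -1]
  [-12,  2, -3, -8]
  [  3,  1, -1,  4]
λ = -1: alg = 3, geom = 1; λ = 5: alg = 1, geom = 1

Step 1 — factor the characteristic polynomial to read off the algebraic multiplicities:
  χ_A(x) = (x - 5)*(x + 1)^3

Step 2 — compute geometric multiplicities via the rank-nullity identity g(λ) = n − rank(A − λI):
  rank(A − (-1)·I) = 3, so dim ker(A − (-1)·I) = n − 3 = 1
  rank(A − (5)·I) = 3, so dim ker(A − (5)·I) = n − 3 = 1

Summary:
  λ = -1: algebraic multiplicity = 3, geometric multiplicity = 1
  λ = 5: algebraic multiplicity = 1, geometric multiplicity = 1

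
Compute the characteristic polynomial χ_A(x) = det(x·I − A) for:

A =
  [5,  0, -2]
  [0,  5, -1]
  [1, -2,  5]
x^3 - 15*x^2 + 75*x - 125

Expanding det(x·I − A) (e.g. by cofactor expansion or by noting that A is similar to its Jordan form J, which has the same characteristic polynomial as A) gives
  χ_A(x) = x^3 - 15*x^2 + 75*x - 125
which factors as (x - 5)^3. The eigenvalues (with algebraic multiplicities) are λ = 5 with multiplicity 3.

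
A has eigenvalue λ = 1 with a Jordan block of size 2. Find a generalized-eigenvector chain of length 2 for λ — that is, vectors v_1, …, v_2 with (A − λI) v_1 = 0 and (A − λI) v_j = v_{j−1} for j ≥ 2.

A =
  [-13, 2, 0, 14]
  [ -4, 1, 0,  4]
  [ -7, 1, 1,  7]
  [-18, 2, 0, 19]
A Jordan chain for λ = 1 of length 2:
v_1 = (2, 0, 1, 2)ᵀ
v_2 = (0, 1, 0, 0)ᵀ

Let N = A − (1)·I. We want v_2 with N^2 v_2 = 0 but N^1 v_2 ≠ 0; then v_{j-1} := N · v_j for j = 2, …, 2.

Pick v_2 = (0, 1, 0, 0)ᵀ.
Then v_1 = N · v_2 = (2, 0, 1, 2)ᵀ.

Sanity check: (A − (1)·I) v_1 = (0, 0, 0, 0)ᵀ = 0. ✓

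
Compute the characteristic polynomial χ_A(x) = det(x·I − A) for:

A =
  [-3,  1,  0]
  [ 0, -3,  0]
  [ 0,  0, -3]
x^3 + 9*x^2 + 27*x + 27

Expanding det(x·I − A) (e.g. by cofactor expansion or by noting that A is similar to its Jordan form J, which has the same characteristic polynomial as A) gives
  χ_A(x) = x^3 + 9*x^2 + 27*x + 27
which factors as (x + 3)^3. The eigenvalues (with algebraic multiplicities) are λ = -3 with multiplicity 3.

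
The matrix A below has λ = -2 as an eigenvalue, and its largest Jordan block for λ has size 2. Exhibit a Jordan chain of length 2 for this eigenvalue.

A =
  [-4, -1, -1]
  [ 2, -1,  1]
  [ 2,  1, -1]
A Jordan chain for λ = -2 of length 2:
v_1 = (-2, 2, 2)ᵀ
v_2 = (1, 0, 0)ᵀ

Let N = A − (-2)·I. We want v_2 with N^2 v_2 = 0 but N^1 v_2 ≠ 0; then v_{j-1} := N · v_j for j = 2, …, 2.

Pick v_2 = (1, 0, 0)ᵀ.
Then v_1 = N · v_2 = (-2, 2, 2)ᵀ.

Sanity check: (A − (-2)·I) v_1 = (0, 0, 0)ᵀ = 0. ✓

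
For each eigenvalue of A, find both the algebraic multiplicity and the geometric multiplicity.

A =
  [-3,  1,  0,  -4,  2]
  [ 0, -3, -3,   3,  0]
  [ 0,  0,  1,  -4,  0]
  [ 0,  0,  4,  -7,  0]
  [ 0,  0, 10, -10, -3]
λ = -3: alg = 5, geom = 3

Step 1 — factor the characteristic polynomial to read off the algebraic multiplicities:
  χ_A(x) = (x + 3)^5

Step 2 — compute geometric multiplicities via the rank-nullity identity g(λ) = n − rank(A − λI):
  rank(A − (-3)·I) = 2, so dim ker(A − (-3)·I) = n − 2 = 3

Summary:
  λ = -3: algebraic multiplicity = 5, geometric multiplicity = 3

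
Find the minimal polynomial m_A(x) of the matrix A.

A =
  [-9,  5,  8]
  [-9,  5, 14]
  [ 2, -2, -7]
x^3 + 11*x^2 + 40*x + 48

The characteristic polynomial is χ_A(x) = (x + 3)*(x + 4)^2, so the eigenvalues are known. The minimal polynomial is
  m_A(x) = Π_λ (x − λ)^{k_λ}
where k_λ is the size of the *largest* Jordan block for λ (equivalently, the smallest k with (A − λI)^k v = 0 for every generalised eigenvector v of λ).

  λ = -4: largest Jordan block has size 2, contributing (x + 4)^2
  λ = -3: largest Jordan block has size 1, contributing (x + 3)

So m_A(x) = (x + 3)*(x + 4)^2 = x^3 + 11*x^2 + 40*x + 48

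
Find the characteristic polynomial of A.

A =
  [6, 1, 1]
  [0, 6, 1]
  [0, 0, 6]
x^3 - 18*x^2 + 108*x - 216

Expanding det(x·I − A) (e.g. by cofactor expansion or by noting that A is similar to its Jordan form J, which has the same characteristic polynomial as A) gives
  χ_A(x) = x^3 - 18*x^2 + 108*x - 216
which factors as (x - 6)^3. The eigenvalues (with algebraic multiplicities) are λ = 6 with multiplicity 3.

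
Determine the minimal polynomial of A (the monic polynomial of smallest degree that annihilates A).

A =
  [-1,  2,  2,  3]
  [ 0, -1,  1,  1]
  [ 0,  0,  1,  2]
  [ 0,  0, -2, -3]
x^2 + 2*x + 1

The characteristic polynomial is χ_A(x) = (x + 1)^4, so the eigenvalues are known. The minimal polynomial is
  m_A(x) = Π_λ (x − λ)^{k_λ}
where k_λ is the size of the *largest* Jordan block for λ (equivalently, the smallest k with (A − λI)^k v = 0 for every generalised eigenvector v of λ).

  λ = -1: largest Jordan block has size 2, contributing (x + 1)^2

So m_A(x) = (x + 1)^2 = x^2 + 2*x + 1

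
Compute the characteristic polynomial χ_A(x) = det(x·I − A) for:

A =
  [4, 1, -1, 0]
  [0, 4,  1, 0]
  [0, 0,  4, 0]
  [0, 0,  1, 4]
x^4 - 16*x^3 + 96*x^2 - 256*x + 256

Expanding det(x·I − A) (e.g. by cofactor expansion or by noting that A is similar to its Jordan form J, which has the same characteristic polynomial as A) gives
  χ_A(x) = x^4 - 16*x^3 + 96*x^2 - 256*x + 256
which factors as (x - 4)^4. The eigenvalues (with algebraic multiplicities) are λ = 4 with multiplicity 4.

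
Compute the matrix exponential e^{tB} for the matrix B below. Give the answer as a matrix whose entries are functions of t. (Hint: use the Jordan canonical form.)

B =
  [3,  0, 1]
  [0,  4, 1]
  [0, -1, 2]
e^{tB} =
  [exp(3*t), -t^2*exp(3*t)/2, -t^2*exp(3*t)/2 + t*exp(3*t)]
  [0, t*exp(3*t) + exp(3*t), t*exp(3*t)]
  [0, -t*exp(3*t), -t*exp(3*t) + exp(3*t)]

Strategy: write B = P · J · P⁻¹ where J is a Jordan canonical form, so e^{tB} = P · e^{tJ} · P⁻¹, and e^{tJ} can be computed block-by-block.

B has Jordan form
J =
  [3, 1, 0]
  [0, 3, 1]
  [0, 0, 3]
(up to reordering of blocks).

Per-block formulas:
  For a 3×3 Jordan block J_3(3): exp(t · J_3(3)) = e^(3t)·(I + t·N + (t^2/2)·N^2), where N is the 3×3 nilpotent shift.

After assembling e^{tJ} and conjugating by P, we get:

e^{tB} =
  [exp(3*t), -t^2*exp(3*t)/2, -t^2*exp(3*t)/2 + t*exp(3*t)]
  [0, t*exp(3*t) + exp(3*t), t*exp(3*t)]
  [0, -t*exp(3*t), -t*exp(3*t) + exp(3*t)]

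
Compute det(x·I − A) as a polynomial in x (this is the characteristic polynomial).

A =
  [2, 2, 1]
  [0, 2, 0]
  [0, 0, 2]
x^3 - 6*x^2 + 12*x - 8

Expanding det(x·I − A) (e.g. by cofactor expansion or by noting that A is similar to its Jordan form J, which has the same characteristic polynomial as A) gives
  χ_A(x) = x^3 - 6*x^2 + 12*x - 8
which factors as (x - 2)^3. The eigenvalues (with algebraic multiplicities) are λ = 2 with multiplicity 3.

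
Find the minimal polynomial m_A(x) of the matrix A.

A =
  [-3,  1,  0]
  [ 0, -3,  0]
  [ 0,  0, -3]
x^2 + 6*x + 9

The characteristic polynomial is χ_A(x) = (x + 3)^3, so the eigenvalues are known. The minimal polynomial is
  m_A(x) = Π_λ (x − λ)^{k_λ}
where k_λ is the size of the *largest* Jordan block for λ (equivalently, the smallest k with (A − λI)^k v = 0 for every generalised eigenvector v of λ).

  λ = -3: largest Jordan block has size 2, contributing (x + 3)^2

So m_A(x) = (x + 3)^2 = x^2 + 6*x + 9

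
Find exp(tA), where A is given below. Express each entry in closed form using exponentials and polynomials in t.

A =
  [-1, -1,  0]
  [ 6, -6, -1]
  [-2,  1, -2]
e^{tA} =
  [-t^2*exp(-3*t) + 2*t*exp(-3*t) + exp(-3*t), t^2*exp(-3*t)/2 - t*exp(-3*t), t^2*exp(-3*t)/2]
  [-2*t^2*exp(-3*t) + 6*t*exp(-3*t), t^2*exp(-3*t) - 3*t*exp(-3*t) + exp(-3*t), t^2*exp(-3*t) - t*exp(-3*t)]
  [-2*t*exp(-3*t), t*exp(-3*t), t*exp(-3*t) + exp(-3*t)]

Strategy: write A = P · J · P⁻¹ where J is a Jordan canonical form, so e^{tA} = P · e^{tJ} · P⁻¹, and e^{tJ} can be computed block-by-block.

A has Jordan form
J =
  [-3,  1,  0]
  [ 0, -3,  1]
  [ 0,  0, -3]
(up to reordering of blocks).

Per-block formulas:
  For a 3×3 Jordan block J_3(-3): exp(t · J_3(-3)) = e^(-3t)·(I + t·N + (t^2/2)·N^2), where N is the 3×3 nilpotent shift.

After assembling e^{tJ} and conjugating by P, we get:

e^{tA} =
  [-t^2*exp(-3*t) + 2*t*exp(-3*t) + exp(-3*t), t^2*exp(-3*t)/2 - t*exp(-3*t), t^2*exp(-3*t)/2]
  [-2*t^2*exp(-3*t) + 6*t*exp(-3*t), t^2*exp(-3*t) - 3*t*exp(-3*t) + exp(-3*t), t^2*exp(-3*t) - t*exp(-3*t)]
  [-2*t*exp(-3*t), t*exp(-3*t), t*exp(-3*t) + exp(-3*t)]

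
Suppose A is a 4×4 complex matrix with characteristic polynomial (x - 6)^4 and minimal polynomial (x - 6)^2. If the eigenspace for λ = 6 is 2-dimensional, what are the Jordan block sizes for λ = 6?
Block sizes for λ = 6: [2, 2]

Step 1 — from the characteristic polynomial, algebraic multiplicity of λ = 6 is 4. From dim ker(A − (6)·I) = 2, there are exactly 2 Jordan blocks for λ = 6.
Step 2 — from the minimal polynomial, the factor (x − 6)^2 tells us the largest block for λ = 6 has size 2.
Step 3 — with total size 4, 2 blocks, and largest block 2, the block sizes (in nonincreasing order) are [2, 2].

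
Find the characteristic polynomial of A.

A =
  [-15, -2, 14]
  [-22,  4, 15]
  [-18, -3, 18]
x^3 - 7*x^2 - 5*x + 75

Expanding det(x·I − A) (e.g. by cofactor expansion or by noting that A is similar to its Jordan form J, which has the same characteristic polynomial as A) gives
  χ_A(x) = x^3 - 7*x^2 - 5*x + 75
which factors as (x - 5)^2*(x + 3). The eigenvalues (with algebraic multiplicities) are λ = -3 with multiplicity 1, λ = 5 with multiplicity 2.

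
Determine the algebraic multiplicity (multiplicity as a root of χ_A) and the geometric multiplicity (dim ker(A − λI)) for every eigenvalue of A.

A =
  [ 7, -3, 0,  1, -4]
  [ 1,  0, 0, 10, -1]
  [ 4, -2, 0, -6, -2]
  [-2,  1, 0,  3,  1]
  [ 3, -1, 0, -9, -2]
λ = 0: alg = 3, geom = 2; λ = 4: alg = 2, geom = 1

Step 1 — factor the characteristic polynomial to read off the algebraic multiplicities:
  χ_A(x) = x^3*(x - 4)^2

Step 2 — compute geometric multiplicities via the rank-nullity identity g(λ) = n − rank(A − λI):
  rank(A − (0)·I) = 3, so dim ker(A − (0)·I) = n − 3 = 2
  rank(A − (4)·I) = 4, so dim ker(A − (4)·I) = n − 4 = 1

Summary:
  λ = 0: algebraic multiplicity = 3, geometric multiplicity = 2
  λ = 4: algebraic multiplicity = 2, geometric multiplicity = 1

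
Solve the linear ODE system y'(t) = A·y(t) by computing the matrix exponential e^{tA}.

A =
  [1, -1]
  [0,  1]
e^{tA} =
  [exp(t), -t*exp(t)]
  [0, exp(t)]

Strategy: write A = P · J · P⁻¹ where J is a Jordan canonical form, so e^{tA} = P · e^{tJ} · P⁻¹, and e^{tJ} can be computed block-by-block.

A has Jordan form
J =
  [1, 1]
  [0, 1]
(up to reordering of blocks).

Per-block formulas:
  For a 2×2 Jordan block J_2(1): exp(t · J_2(1)) = e^(1t)·(I + t·N), where N is the 2×2 nilpotent shift.

After assembling e^{tJ} and conjugating by P, we get:

e^{tA} =
  [exp(t), -t*exp(t)]
  [0, exp(t)]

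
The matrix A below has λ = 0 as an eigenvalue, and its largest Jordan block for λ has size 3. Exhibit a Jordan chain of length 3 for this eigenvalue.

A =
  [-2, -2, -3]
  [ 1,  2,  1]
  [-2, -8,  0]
A Jordan chain for λ = 0 of length 3:
v_1 = (8, -2, -4)ᵀ
v_2 = (-2, 1, -2)ᵀ
v_3 = (1, 0, 0)ᵀ

Let N = A − (0)·I. We want v_3 with N^3 v_3 = 0 but N^2 v_3 ≠ 0; then v_{j-1} := N · v_j for j = 3, …, 2.

Pick v_3 = (1, 0, 0)ᵀ.
Then v_2 = N · v_3 = (-2, 1, -2)ᵀ.
Then v_1 = N · v_2 = (8, -2, -4)ᵀ.

Sanity check: (A − (0)·I) v_1 = (0, 0, 0)ᵀ = 0. ✓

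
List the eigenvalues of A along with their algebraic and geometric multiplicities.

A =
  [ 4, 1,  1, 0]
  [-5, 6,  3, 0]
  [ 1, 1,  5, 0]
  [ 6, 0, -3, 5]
λ = 5: alg = 4, geom = 2

Step 1 — factor the characteristic polynomial to read off the algebraic multiplicities:
  χ_A(x) = (x - 5)^4

Step 2 — compute geometric multiplicities via the rank-nullity identity g(λ) = n − rank(A − λI):
  rank(A − (5)·I) = 2, so dim ker(A − (5)·I) = n − 2 = 2

Summary:
  λ = 5: algebraic multiplicity = 4, geometric multiplicity = 2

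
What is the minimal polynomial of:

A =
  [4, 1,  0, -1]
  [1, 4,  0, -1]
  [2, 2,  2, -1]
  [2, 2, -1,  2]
x^3 - 9*x^2 + 27*x - 27

The characteristic polynomial is χ_A(x) = (x - 3)^4, so the eigenvalues are known. The minimal polynomial is
  m_A(x) = Π_λ (x − λ)^{k_λ}
where k_λ is the size of the *largest* Jordan block for λ (equivalently, the smallest k with (A − λI)^k v = 0 for every generalised eigenvector v of λ).

  λ = 3: largest Jordan block has size 3, contributing (x − 3)^3

So m_A(x) = (x - 3)^3 = x^3 - 9*x^2 + 27*x - 27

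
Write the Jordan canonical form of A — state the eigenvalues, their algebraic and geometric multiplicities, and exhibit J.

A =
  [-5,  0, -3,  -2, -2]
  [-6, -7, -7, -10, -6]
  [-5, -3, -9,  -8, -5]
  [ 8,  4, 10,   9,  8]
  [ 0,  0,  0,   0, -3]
J_3(-3) ⊕ J_1(-3) ⊕ J_1(-3)

The characteristic polynomial is
  det(x·I − A) = x^5 + 15*x^4 + 90*x^3 + 270*x^2 + 405*x + 243 = (x + 3)^5

Eigenvalues and multiplicities (the geometric multiplicity of λ is n − rank(A − λI), which equals the number of Jordan blocks for λ):
  λ = -3: algebraic multiplicity = 5, geometric multiplicity = 3

Determining the block sizes for each eigenvalue:
  λ = -3: with am = 5 and gm = 3, the partition is not yet determined (e.g. several partitions of 5 into 3 parts exist). Let N = A − (-3)·I. Computing rank(N^1) = 2, rank(N^2) = 1, rank(N^3) = 0; the number of blocks of size ≥ j is rank(N^{j−1}) − rank(N^j), giving [3, 1, 1]. So we have 1 block(s) of size 3, 2 block(s) of size 1 → block sizes [3, 1, 1]

Assembling the blocks gives a Jordan form
J =
  [-3,  1,  0,  0,  0]
  [ 0, -3,  1,  0,  0]
  [ 0,  0, -3,  0,  0]
  [ 0,  0,  0, -3,  0]
  [ 0,  0,  0,  0, -3]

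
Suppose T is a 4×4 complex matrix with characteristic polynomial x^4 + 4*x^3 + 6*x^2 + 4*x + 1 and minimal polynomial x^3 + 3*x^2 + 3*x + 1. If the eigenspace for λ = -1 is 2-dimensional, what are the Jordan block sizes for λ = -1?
Block sizes for λ = -1: [3, 1]

Step 1 — from the characteristic polynomial, algebraic multiplicity of λ = -1 is 4. From dim ker(T − (-1)·I) = 2, there are exactly 2 Jordan blocks for λ = -1.
Step 2 — from the minimal polynomial, the factor (x + 1)^3 tells us the largest block for λ = -1 has size 3.
Step 3 — with total size 4, 2 blocks, and largest block 3, the block sizes (in nonincreasing order) are [3, 1].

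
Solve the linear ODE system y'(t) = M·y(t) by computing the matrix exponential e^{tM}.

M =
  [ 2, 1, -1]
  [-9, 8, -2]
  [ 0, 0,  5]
e^{tM} =
  [-3*t*exp(5*t) + exp(5*t), t*exp(5*t), t^2*exp(5*t)/2 - t*exp(5*t)]
  [-9*t*exp(5*t), 3*t*exp(5*t) + exp(5*t), 3*t^2*exp(5*t)/2 - 2*t*exp(5*t)]
  [0, 0, exp(5*t)]

Strategy: write M = P · J · P⁻¹ where J is a Jordan canonical form, so e^{tM} = P · e^{tJ} · P⁻¹, and e^{tJ} can be computed block-by-block.

M has Jordan form
J =
  [5, 1, 0]
  [0, 5, 1]
  [0, 0, 5]
(up to reordering of blocks).

Per-block formulas:
  For a 3×3 Jordan block J_3(5): exp(t · J_3(5)) = e^(5t)·(I + t·N + (t^2/2)·N^2), where N is the 3×3 nilpotent shift.

After assembling e^{tJ} and conjugating by P, we get:

e^{tM} =
  [-3*t*exp(5*t) + exp(5*t), t*exp(5*t), t^2*exp(5*t)/2 - t*exp(5*t)]
  [-9*t*exp(5*t), 3*t*exp(5*t) + exp(5*t), 3*t^2*exp(5*t)/2 - 2*t*exp(5*t)]
  [0, 0, exp(5*t)]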